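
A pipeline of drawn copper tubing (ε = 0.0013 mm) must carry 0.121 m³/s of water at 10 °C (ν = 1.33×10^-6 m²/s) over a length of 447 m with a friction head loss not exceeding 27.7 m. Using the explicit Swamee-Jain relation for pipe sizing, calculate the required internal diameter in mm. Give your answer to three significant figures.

D ≈ 193 mm

Swamee-Jain (Type III): D = 0.66·[ε^1.25·(LQ²/(gh_f))^4.75 + ν·Q^9.4·(L/(gh_f))^5.2]^0.04
LQ²/(gh_f) = 0.02408; L/(gh_f) = 1.645
Term 1 = ε^1.25·(…)^4.75 = 9.03×10^-16; Term 2 = ν·Q^9.4·(…)^5.2 = 4.23×10^-14
D = 0.66·(9.03×10^-16 + 4.23×10^-14)^0.04 = 0.1927 m = 193 mm
Check: V = 4.15 m/s, Re = 6.01×10^5, f = 0.01279, h_f = 26.0 m ≈ 27.7 m ✓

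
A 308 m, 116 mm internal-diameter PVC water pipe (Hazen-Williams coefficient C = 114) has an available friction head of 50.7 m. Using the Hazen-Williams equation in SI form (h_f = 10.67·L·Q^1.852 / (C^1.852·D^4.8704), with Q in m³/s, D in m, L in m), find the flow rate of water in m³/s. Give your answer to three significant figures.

Rearranging: Q = [h_f·C^1.852·D^4.8704 / (10.67·L)]^(1/1.852)
Q = [50.7·114^1.852·0.116^4.8704 / (10.67·308)]^0.540 = 0.04153 m³/s

Q ≈ 0.0415 m³/s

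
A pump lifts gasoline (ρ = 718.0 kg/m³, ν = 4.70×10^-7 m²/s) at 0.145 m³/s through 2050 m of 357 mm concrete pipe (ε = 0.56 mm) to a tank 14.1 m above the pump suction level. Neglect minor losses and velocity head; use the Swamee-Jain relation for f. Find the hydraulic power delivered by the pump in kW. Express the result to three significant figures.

P_hyd ≈ 28.4 kW

V = 4Q/(πD²) = 1.449 m/s; Re = 1.10×10^6; ε/D = 0.00157; f = 0.02225
h_f = f(L/D)V²/2g = 13.67 m
Total head H = z + h_f = 14.1 + 13.67 = 27.77 m
P_hyd = ρgQH = 718.0·9.81·0.145·27.77 = 28.36 kW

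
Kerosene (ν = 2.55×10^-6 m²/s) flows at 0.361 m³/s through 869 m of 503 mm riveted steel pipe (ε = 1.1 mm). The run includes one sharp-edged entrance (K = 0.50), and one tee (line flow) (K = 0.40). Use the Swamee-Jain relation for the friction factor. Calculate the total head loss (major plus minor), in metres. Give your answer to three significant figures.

H_L ≈ 7.30 m

V = 4Q/(πD²) = 1.817 m/s; V²/2g = 0.1682 m
Re = 3.58×10^5, ε/D = 0.00219 → f = 0.02460 (Swamee-Jain)
Major: h_f = f(L/D)·V²/2g = 0.02460·1728·0.1682 = 7.148 m
Minor: ΣK = 0.900; h_m = ΣK·V²/2g = 0.1514 m
Total H_L = 7.148 + 0.1514 = 7.300 m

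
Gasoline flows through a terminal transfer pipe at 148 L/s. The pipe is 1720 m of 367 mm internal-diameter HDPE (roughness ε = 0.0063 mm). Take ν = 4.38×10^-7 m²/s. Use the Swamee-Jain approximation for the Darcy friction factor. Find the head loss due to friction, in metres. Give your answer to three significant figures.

V = 4Q/(πD²) = 4·0.148/(π·0.367²) = 1.399 m/s
Re = VD/ν = 1.399·0.367/4.38×10^-7 = 1.17×10^6 → turbulent
ε/D = 0.0063/367 = 1.72×10^-5
Swamee-Jain: f = 0.01175
h_f = f(L/D)V²/(2g) = 0.01175·(1720/0.367)·1.399²/(2·9.81) = 5.496 m

h_f ≈ 5.50 m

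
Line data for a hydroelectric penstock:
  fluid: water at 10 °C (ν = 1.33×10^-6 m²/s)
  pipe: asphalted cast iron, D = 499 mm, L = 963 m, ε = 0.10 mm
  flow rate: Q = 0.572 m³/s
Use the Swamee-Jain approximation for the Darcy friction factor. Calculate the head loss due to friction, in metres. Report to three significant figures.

h_f ≈ 12.4 m

V = 4Q/(πD²) = 4·0.572/(π·0.499²) = 2.925 m/s
Re = VD/ν = 2.925·0.499/1.33×10^-6 = 1.10×10^6 → turbulent
ε/D = 0.10/499 = 2.00×10^-4
Swamee-Jain: f = 0.01470
h_f = f(L/D)V²/(2g) = 0.01470·(963/0.499)·2.925²/(2·9.81) = 12.37 m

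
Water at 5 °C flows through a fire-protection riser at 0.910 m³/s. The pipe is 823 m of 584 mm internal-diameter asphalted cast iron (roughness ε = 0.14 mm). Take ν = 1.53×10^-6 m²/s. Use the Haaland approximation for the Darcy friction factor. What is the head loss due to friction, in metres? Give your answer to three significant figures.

V = 4Q/(πD²) = 4·0.910/(π·0.584²) = 3.397 m/s
Re = VD/ν = 3.397·0.584/1.53×10^-6 = 1.30×10^6 → turbulent
ε/D = 0.14/584 = 2.40×10^-4
Haaland: f = 0.01486
h_f = f(L/D)V²/(2g) = 0.01486·(823/0.584)·3.397²/(2·9.81) = 12.32 m

h_f ≈ 12.3 m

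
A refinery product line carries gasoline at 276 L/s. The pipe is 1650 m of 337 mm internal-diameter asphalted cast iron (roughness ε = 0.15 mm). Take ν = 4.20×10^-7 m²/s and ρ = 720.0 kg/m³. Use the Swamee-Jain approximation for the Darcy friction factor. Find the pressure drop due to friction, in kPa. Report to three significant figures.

V = 4Q/(πD²) = 4·0.276/(π·0.337²) = 3.094 m/s
Re = VD/ν = 3.094·0.337/4.20×10^-7 = 2.48×10^6 → turbulent
ε/D = 0.15/337 = 4.45×10^-4
Swamee-Jain: f = 0.01657
h_f = f(L/D)V²/(2g) = 0.01657·(1650/0.337)·3.094²/(2·9.81) = 39.58 m
Δp = ρg·h_f = 720.0·9.81·39.58 = 279.6 kPa

Δp ≈ 280 kPa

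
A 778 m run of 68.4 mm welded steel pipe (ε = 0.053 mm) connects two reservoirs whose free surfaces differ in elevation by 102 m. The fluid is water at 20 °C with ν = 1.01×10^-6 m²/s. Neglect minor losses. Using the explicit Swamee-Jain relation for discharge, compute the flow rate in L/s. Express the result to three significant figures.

Q ≈ 10.9 L/s

Swamee-Jain (Type II): Q = -0.965·√(gD⁵h_f/L)·ln[ε/(3.7D) + √(3.17ν²L/(gD³h_f))]
√(gD⁵h_f/L) = √(9.81·0.0684⁵·102/778) = 0.001388
ε/(3.7D) = 2.09×10^-4; √(3.17ν²L/(gD³h_f)) = 8.86×10^-5
Q = -0.965·0.001388·ln(2.981×10^-4) = 0.01087 m³/s
Check: V = 2.96 m/s, Re = 2.00×10^5, f = 0.02025, h_f = 103 m ≈ 102 m ✓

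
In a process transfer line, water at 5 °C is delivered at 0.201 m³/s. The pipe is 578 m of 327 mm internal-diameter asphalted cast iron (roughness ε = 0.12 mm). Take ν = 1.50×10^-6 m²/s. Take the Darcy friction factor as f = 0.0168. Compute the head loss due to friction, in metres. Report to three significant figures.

V = 4Q/(πD²) = 4·0.201/(π·0.327²) = 2.393 m/s
h_f = f(L/D)V²/(2g) = 0.01680·(578/0.327)·2.393²/(2·9.81) = 8.670 m

h_f ≈ 8.67 m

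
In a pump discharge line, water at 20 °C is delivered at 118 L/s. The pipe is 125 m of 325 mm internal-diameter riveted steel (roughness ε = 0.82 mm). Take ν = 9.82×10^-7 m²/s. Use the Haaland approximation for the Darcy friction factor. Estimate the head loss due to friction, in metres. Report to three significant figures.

V = 4Q/(πD²) = 4·0.118/(π·0.325²) = 1.422 m/s
Re = VD/ν = 1.422·0.325/9.82×10^-7 = 4.71×10^5 → turbulent
ε/D = 0.82/325 = 0.00252
Haaland: f = 0.02528
h_f = f(L/D)V²/(2g) = 0.02528·(125/0.325)·1.422²/(2·9.81) = 1.003 m

h_f ≈ 1.00 m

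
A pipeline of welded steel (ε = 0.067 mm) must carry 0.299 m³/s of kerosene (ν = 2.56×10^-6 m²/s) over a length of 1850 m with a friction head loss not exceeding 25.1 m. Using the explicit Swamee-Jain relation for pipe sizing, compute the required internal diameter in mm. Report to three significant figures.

D ≈ 390 mm

Swamee-Jain (Type III): D = 0.66·[ε^1.25·(LQ²/(gh_f))^4.75 + ν·Q^9.4·(L/(gh_f))^5.2]^0.04
LQ²/(gh_f) = 0.6717; L/(gh_f) = 7.513
Term 1 = ε^1.25·(…)^4.75 = 9.15×10^-7; Term 2 = ν·Q^9.4·(…)^5.2 = 1.08×10^-6
D = 0.66·(9.15×10^-7 + 1.08×10^-6)^0.04 = 0.3904 m = 390 mm
Check: V = 2.50 m/s, Re = 3.81×10^5, f = 0.01565, h_f = 23.6 m ≈ 25.1 m ✓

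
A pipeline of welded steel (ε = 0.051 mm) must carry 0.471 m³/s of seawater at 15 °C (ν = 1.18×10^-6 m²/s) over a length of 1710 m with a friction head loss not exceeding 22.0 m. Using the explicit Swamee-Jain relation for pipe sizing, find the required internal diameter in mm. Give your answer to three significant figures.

D ≈ 458 mm

Swamee-Jain (Type III): D = 0.66·[ε^1.25·(LQ²/(gh_f))^4.75 + ν·Q^9.4·(L/(gh_f))^5.2]^0.04
LQ²/(gh_f) = 1.758; L/(gh_f) = 7.923
Term 1 = ε^1.25·(…)^4.75 = 6.28×10^-5; Term 2 = ν·Q^9.4·(…)^5.2 = 4.71×10^-5
D = 0.66·(6.28×10^-5 + 4.71×10^-5)^0.04 = 0.4583 m = 458 mm
Check: V = 2.85 m/s, Re = 1.11×10^6, f = 0.01356, h_f = 21.0 m ≈ 22.0 m ✓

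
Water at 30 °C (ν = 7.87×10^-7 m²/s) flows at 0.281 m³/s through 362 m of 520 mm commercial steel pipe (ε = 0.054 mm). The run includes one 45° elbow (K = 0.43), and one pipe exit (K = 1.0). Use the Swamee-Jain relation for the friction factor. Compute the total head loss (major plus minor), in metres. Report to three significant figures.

V = 4Q/(πD²) = 1.323 m/s; V²/2g = 0.08923 m
Re = 8.74×10^5, ε/D = 1.04×10^-4 → f = 0.01372 (Swamee-Jain)
Major: h_f = f(L/D)·V²/2g = 0.01372·696.2·0.08923 = 0.8522 m
Minor: ΣK = 1.43; h_m = ΣK·V²/2g = 0.1276 m
Total H_L = 0.8522 + 0.1276 = 0.9798 m

H_L ≈ 0.980 m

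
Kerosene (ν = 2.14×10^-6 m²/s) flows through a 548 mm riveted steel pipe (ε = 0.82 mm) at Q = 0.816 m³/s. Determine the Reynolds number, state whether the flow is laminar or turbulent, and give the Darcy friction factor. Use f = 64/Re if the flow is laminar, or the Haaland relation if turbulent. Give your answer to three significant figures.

Re ≈ 8.86×10^5; turbulent; f ≈ 0.0220

V = 4Q/(πD²) = 3.460 m/s
Re = VD/ν = 3.460·0.548/2.14×10^-6 = 8.86×10^5
Re > 4000 → turbulent; ε/D = 0.00150
Haaland: f = 0.02198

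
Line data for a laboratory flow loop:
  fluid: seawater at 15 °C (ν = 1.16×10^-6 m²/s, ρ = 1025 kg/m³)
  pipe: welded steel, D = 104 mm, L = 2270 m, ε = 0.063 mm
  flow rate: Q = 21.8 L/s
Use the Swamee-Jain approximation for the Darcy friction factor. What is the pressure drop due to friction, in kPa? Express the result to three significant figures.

Δp ≈ 1420 kPa

V = 4Q/(πD²) = 4·0.0218/(π·0.104²) = 2.566 m/s
Re = VD/ν = 2.566·0.104/1.16×10^-6 = 2.30×10^5 → turbulent
ε/D = 0.063/104 = 6.06×10^-4
Swamee-Jain: f = 0.01926
h_f = f(L/D)V²/(2g) = 0.01926·(2270/0.104)·2.566²/(2·9.81) = 141.1 m
Δp = ρg·h_f = 1025·9.81·141.1 = 1419 kPa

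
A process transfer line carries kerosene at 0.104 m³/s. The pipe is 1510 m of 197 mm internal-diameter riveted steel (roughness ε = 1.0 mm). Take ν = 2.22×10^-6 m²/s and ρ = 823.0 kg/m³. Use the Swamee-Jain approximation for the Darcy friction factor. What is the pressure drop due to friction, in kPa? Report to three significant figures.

V = 4Q/(πD²) = 4·0.104/(π·0.197²) = 3.412 m/s
Re = VD/ν = 3.412·0.197/2.22×10^-6 = 3.03×10^5 → turbulent
ε/D = 1.0/197 = 0.00508
Swamee-Jain: f = 0.03095
h_f = f(L/D)V²/(2g) = 0.03095·(1510/0.197)·3.412²/(2·9.81) = 140.8 m
Δp = ρg·h_f = 823.0·9.81·140.8 = 1137 kPa

Δp ≈ 1140 kPa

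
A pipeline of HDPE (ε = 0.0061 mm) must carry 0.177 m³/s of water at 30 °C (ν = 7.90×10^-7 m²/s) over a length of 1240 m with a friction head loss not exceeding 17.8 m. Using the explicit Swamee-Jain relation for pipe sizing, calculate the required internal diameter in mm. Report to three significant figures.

D ≈ 296 mm

Swamee-Jain (Type III): D = 0.66·[ε^1.25·(LQ²/(gh_f))^4.75 + ν·Q^9.4·(L/(gh_f))^5.2]^0.04
LQ²/(gh_f) = 0.2225; L/(gh_f) = 7.101
Term 1 = ε^1.25·(…)^4.75 = 2.41×10^-10; Term 2 = ν·Q^9.4·(…)^5.2 = 1.80×10^-9
D = 0.66·(2.41×10^-10 + 1.80×10^-9)^0.04 = 0.2964 m = 296 mm
Check: V = 2.56 m/s, Re = 9.62×10^5, f = 0.01216, h_f = 17.0 m ≈ 17.8 m ✓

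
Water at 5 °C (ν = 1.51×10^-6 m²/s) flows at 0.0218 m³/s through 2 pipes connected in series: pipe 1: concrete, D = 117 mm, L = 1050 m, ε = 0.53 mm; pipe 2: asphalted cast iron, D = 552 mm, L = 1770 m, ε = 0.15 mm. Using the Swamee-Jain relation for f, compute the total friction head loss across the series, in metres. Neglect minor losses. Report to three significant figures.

H ≈ 57.1 m

Pipe 1: V = 2.028 m/s, Re = 1.57×10^5, ε/D = 0.00453, f = 0.03033, h_1 = f(L/D)V²/2g = 57.03 m
Pipe 2: V = 0.09109 m/s, Re = 3.33×10^4, ε/D = 2.72×10^-4, f = 0.02366, h_2 = f(L/D)V²/2g = 0.03209 m
Series → Q common, losses add: H = Σh = 57.06 m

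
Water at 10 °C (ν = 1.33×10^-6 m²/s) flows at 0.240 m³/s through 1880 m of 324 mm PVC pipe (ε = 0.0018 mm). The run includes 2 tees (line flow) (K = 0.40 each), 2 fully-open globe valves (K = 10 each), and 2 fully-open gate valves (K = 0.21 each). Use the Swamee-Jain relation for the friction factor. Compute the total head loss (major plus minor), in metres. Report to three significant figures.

V = 4Q/(πD²) = 2.911 m/s; V²/2g = 0.4319 m
Re = 7.09×10^5, ε/D = 5.56×10^-6 → f = 0.01242 (Swamee-Jain)
Major: h_f = f(L/D)·V²/2g = 0.01242·5802·0.4319 = 31.13 m
Minor: ΣK = 21.2; h_m = ΣK·V²/2g = 9.165 m
Total H_L = 31.13 + 9.165 = 40.29 m

H_L ≈ 40.3 m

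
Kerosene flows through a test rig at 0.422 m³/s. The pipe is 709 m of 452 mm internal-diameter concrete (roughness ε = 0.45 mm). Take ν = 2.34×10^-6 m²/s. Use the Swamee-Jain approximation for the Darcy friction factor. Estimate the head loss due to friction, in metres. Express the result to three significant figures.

h_f ≈ 11.2 m

V = 4Q/(πD²) = 4·0.422/(π·0.452²) = 2.630 m/s
Re = VD/ν = 2.630·0.452/2.34×10^-6 = 5.08×10^5 → turbulent
ε/D = 0.45/452 = 9.96×10^-4
Swamee-Jain: f = 0.02033
h_f = f(L/D)V²/(2g) = 0.02033·(709/0.452)·2.630²/(2·9.81) = 11.24 m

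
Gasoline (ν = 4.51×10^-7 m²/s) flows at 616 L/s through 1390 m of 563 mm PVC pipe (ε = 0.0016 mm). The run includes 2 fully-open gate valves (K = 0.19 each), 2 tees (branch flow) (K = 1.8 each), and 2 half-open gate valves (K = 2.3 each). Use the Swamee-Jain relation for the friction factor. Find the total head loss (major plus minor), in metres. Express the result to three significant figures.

V = 4Q/(πD²) = 2.474 m/s; V²/2g = 0.3121 m
Re = 3.09×10^6, ε/D = 2.84×10^-6 → f = 0.009829 (Swamee-Jain)
Major: h_f = f(L/D)·V²/2g = 0.009829·2469·0.3121 = 7.573 m
Minor: ΣK = 8.58; h_m = ΣK·V²/2g = 2.678 m
Total H_L = 7.573 + 2.678 = 10.25 m

H_L ≈ 10.3 m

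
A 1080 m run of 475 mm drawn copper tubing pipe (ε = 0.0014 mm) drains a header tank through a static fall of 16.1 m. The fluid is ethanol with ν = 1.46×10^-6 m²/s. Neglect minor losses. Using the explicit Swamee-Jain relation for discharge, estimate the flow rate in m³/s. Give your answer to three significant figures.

Q ≈ 0.617 m³/s

Swamee-Jain (Type II): Q = -0.965·√(gD⁵h_f/L)·ln[ε/(3.7D) + √(3.17ν²L/(gD³h_f))]
√(gD⁵h_f/L) = √(9.81·0.475⁵·16.1/1080) = 0.05947
ε/(3.7D) = 7.97×10^-7; √(3.17ν²L/(gD³h_f)) = 2.08×10^-5
Q = -0.965·0.05947·ln(2.156×10^-5) = 0.6166 m³/s
Check: V = 3.48 m/s, Re = 1.13×10^6, f = 0.01145, h_f = 16.1 m ≈ 16.1 m ✓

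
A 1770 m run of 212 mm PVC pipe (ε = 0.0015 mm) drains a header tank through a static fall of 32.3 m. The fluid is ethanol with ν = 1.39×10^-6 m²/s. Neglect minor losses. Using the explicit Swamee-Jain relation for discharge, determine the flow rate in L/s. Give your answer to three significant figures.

Q ≈ 81.9 L/s

Swamee-Jain (Type II): Q = -0.965·√(gD⁵h_f/L)·ln[ε/(3.7D) + √(3.17ν²L/(gD³h_f))]
√(gD⁵h_f/L) = √(9.81·0.212⁵·32.3/1770) = 0.008756
ε/(3.7D) = 1.91×10^-6; √(3.17ν²L/(gD³h_f)) = 5.99×10^-5
Q = -0.965·0.008756·ln(6.184×10^-5) = 0.08188 m³/s
Check: V = 2.32 m/s, Re = 3.54×10^5, f = 0.01403, h_f = 32.1 m ≈ 32.3 m ✓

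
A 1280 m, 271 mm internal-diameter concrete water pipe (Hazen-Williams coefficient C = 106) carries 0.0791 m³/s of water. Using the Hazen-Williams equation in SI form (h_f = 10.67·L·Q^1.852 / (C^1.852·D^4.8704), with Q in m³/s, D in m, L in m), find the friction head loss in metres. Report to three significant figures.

h_f = 10.67·1280·0.0791^1.852 / (106^1.852·0.271^4.8704) = 12.75 m

h_f ≈ 12.8 m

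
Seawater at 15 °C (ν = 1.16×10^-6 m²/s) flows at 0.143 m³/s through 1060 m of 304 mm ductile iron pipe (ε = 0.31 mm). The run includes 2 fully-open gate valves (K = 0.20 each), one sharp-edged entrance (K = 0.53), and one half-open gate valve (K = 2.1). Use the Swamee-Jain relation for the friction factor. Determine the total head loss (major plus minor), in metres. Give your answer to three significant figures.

H_L ≈ 14.7 m

V = 4Q/(πD²) = 1.970 m/s; V²/2g = 0.1978 m
Re = 5.16×10^5, ε/D = 0.00102 → f = 0.02042 (Swamee-Jain)
Major: h_f = f(L/D)·V²/2g = 0.02042·3487·0.1978 = 14.09 m
Minor: ΣK = 3.03; h_m = ΣK·V²/2g = 0.5994 m
Total H_L = 14.09 + 0.5994 = 14.69 m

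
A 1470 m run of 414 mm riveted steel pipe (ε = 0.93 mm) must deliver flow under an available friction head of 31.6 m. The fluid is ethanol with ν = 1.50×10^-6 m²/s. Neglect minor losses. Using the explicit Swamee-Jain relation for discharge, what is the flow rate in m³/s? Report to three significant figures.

Swamee-Jain (Type II): Q = -0.965·√(gD⁵h_f/L)·ln[ε/(3.7D) + √(3.17ν²L/(gD³h_f))]
√(gD⁵h_f/L) = √(9.81·0.414⁵·31.6/1470) = 0.05064
ε/(3.7D) = 6.07×10^-4; √(3.17ν²L/(gD³h_f)) = 2.18×10^-5
Q = -0.965·0.05064·ln(6.290×10^-4) = 0.3602 m³/s
Check: V = 2.68 m/s, Re = 7.39×10^5, f = 0.02448, h_f = 31.7 m ≈ 31.6 m ✓

Q ≈ 0.360 m³/s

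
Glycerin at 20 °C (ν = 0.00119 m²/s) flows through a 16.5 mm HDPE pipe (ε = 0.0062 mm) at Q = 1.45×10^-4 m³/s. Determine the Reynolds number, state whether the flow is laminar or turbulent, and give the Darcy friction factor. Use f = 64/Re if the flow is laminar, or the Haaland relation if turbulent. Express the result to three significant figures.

Re ≈ 9.40; laminar; f = 64/Re ≈ 6.81

V = 4Q/(πD²) = 0.6781 m/s
Re = VD/ν = 0.6781·0.0165/0.00119 = 9.40
Re < 2300 → laminar → f = 64/Re = 6.807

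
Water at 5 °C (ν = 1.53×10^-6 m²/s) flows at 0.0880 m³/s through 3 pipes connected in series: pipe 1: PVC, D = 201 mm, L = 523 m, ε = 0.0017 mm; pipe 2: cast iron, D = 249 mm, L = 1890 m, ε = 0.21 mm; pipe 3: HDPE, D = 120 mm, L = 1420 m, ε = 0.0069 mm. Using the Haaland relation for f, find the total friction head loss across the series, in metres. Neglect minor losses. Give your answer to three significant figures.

Pipe 1: V = 2.773 m/s, Re = 3.64×10^5, ε/D = 8.46×10^-6, f = 0.01391, h_1 = f(L/D)V²/2g = 14.19 m
Pipe 2: V = 1.807 m/s, Re = 2.94×10^5, ε/D = 8.43×10^-4, f = 0.01985, h_2 = f(L/D)V²/2g = 25.08 m
Pipe 3: V = 7.781 m/s, Re = 6.10×10^5, ε/D = 5.75×10^-5, f = 0.01340, h_3 = f(L/D)V²/2g = 489.5 m
Series → Q common, losses add: H = Σh = 528.7 m

H ≈ 529 m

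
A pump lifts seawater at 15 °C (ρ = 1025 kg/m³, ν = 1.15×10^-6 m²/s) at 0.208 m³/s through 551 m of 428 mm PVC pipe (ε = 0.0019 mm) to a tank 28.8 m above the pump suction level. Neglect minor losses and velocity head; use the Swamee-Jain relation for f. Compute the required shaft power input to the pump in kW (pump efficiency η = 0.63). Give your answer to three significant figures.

V = 4Q/(πD²) = 1.446 m/s; Re = 5.38×10^5; ε/D = 4.44×10^-6; f = 0.01300
h_f = f(L/D)V²/2g = 1.782 m
Total head H = z + h_f = 28.8 + 1.782 = 30.58 m
P_hyd = ρgQH = 1025·9.81·0.208·30.58 = 63.96 kW
P_shaft = P_hyd/η = 63.96/0.63 = 101.5 kW

P_shaft ≈ 102 kW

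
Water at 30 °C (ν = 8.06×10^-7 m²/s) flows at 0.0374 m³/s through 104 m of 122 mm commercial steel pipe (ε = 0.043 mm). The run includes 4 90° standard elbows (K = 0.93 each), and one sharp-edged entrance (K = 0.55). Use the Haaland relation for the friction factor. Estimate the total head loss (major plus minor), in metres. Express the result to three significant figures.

H_L ≈ 9.61 m

V = 4Q/(πD²) = 3.199 m/s; V²/2g = 0.5217 m
Re = 4.84×10^5, ε/D = 3.52×10^-4 → f = 0.01659 (Haaland)
Major: h_f = f(L/D)·V²/2g = 0.01659·852.5·0.5217 = 7.379 m
Minor: ΣK = 4.27; h_m = ΣK·V²/2g = 2.228 m
Total H_L = 7.379 + 2.228 = 9.607 m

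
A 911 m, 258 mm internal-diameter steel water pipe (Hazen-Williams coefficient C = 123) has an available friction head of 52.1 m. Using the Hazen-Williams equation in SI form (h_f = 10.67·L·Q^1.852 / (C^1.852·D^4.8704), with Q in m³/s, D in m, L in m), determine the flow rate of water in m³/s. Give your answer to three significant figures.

Rearranging: Q = [h_f·C^1.852·D^4.8704 / (10.67·L)]^(1/1.852)
Q = [52.1·123^1.852·0.258^4.8704 / (10.67·911)]^0.540 = 0.2072 m³/s

Q ≈ 0.207 m³/s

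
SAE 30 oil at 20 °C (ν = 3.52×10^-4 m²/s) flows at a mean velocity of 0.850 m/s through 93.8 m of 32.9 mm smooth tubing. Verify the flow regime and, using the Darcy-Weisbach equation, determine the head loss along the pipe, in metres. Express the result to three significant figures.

h_f ≈ 84.6 m

Re = VD/ν = 0.850·0.03290/3.52×10^-4 = 79.4 → laminar (Re < 2300)
f = 64/Re = 0.8056
h_f = f(L/D)V²/(2g) = 0.8056·(93.8/0.03290)·0.850²/(2·9.81) = 84.58 m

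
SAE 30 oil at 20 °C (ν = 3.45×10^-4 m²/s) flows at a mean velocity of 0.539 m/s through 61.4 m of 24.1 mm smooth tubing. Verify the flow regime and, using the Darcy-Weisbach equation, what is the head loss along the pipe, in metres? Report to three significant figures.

h_f ≈ 64.1 m

Re = VD/ν = 0.539·0.02410/3.45×10^-4 = 37.7 → laminar (Re < 2300)
f = 64/Re = 1.700
h_f = f(L/D)V²/(2g) = 1.700·(61.4/0.02410)·0.539²/(2·9.81) = 64.12 m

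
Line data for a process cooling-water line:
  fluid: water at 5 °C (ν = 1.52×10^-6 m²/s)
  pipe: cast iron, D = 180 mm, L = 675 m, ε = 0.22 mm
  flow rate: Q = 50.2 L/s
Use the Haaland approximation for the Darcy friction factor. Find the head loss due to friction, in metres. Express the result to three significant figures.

h_f ≈ 16.1 m

V = 4Q/(πD²) = 4·0.0502/(π·0.180²) = 1.973 m/s
Re = VD/ν = 1.973·0.180/1.52×10^-6 = 2.34×10^5 → turbulent
ε/D = 0.22/180 = 0.00122
Haaland: f = 0.02161
h_f = f(L/D)V²/(2g) = 0.02161·(675/0.180)·1.973²/(2·9.81) = 16.08 m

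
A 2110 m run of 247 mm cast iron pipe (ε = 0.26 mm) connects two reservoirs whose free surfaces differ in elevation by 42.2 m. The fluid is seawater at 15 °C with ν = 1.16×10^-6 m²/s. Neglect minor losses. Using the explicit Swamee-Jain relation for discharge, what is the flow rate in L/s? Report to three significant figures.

Swamee-Jain (Type II): Q = -0.965·√(gD⁵h_f/L)·ln[ε/(3.7D) + √(3.17ν²L/(gD³h_f))]
√(gD⁵h_f/L) = √(9.81·0.247⁵·42.2/2110) = 0.01343
ε/(3.7D) = 2.84×10^-4; √(3.17ν²L/(gD³h_f)) = 3.80×10^-5
Q = -0.965·0.01343·ln(3.225×10^-4) = 0.1042 m³/s
Check: V = 2.17 m/s, Re = 4.63×10^5, f = 0.02063, h_f = 42.5 m ≈ 42.2 m ✓

Q ≈ 104 L/s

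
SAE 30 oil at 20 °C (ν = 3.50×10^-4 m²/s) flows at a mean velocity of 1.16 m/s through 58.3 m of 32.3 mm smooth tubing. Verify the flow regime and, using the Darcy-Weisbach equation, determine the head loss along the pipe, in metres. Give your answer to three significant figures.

h_f ≈ 74.0 m

Re = VD/ν = 1.16·0.03230/3.50×10^-4 = 107 → laminar (Re < 2300)
f = 64/Re = 0.5978
h_f = f(L/D)V²/(2g) = 0.5978·(58.3/0.03230)·1.16²/(2·9.81) = 74.01 m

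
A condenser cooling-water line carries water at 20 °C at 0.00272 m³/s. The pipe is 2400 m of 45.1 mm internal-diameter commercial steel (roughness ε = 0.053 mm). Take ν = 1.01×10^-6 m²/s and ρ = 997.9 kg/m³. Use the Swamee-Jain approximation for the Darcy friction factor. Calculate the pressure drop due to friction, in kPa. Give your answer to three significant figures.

V = 4Q/(πD²) = 4·0.00272/(π·0.0451²) = 1.703 m/s
Re = VD/ν = 1.703·0.0451/1.01×10^-6 = 7.60×10^4 → turbulent
ε/D = 0.053/45.1 = 0.00118
Swamee-Jain: f = 0.02353
h_f = f(L/D)V²/(2g) = 0.02353·(2400/0.0451)·1.703²/(2·9.81) = 185.0 m
Δp = ρg·h_f = 997.9·9.81·185.0 = 1811 kPa

Δp ≈ 1810 kPa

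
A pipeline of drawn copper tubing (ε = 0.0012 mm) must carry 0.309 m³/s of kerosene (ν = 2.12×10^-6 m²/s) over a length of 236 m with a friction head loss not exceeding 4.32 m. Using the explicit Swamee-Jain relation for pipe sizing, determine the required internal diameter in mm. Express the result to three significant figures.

D ≈ 360 mm

Swamee-Jain (Type III): D = 0.66·[ε^1.25·(LQ²/(gh_f))^4.75 + ν·Q^9.4·(L/(gh_f))^5.2]^0.04
LQ²/(gh_f) = 0.5317; L/(gh_f) = 5.569
Term 1 = ε^1.25·(…)^4.75 = 1.98×10^-9; Term 2 = ν·Q^9.4·(…)^5.2 = 2.57×10^-7
D = 0.66·(1.98×10^-9 + 2.57×10^-7)^0.04 = 0.3598 m = 360 mm
Check: V = 3.04 m/s, Re = 5.16×10^5, f = 0.01307, h_f = 4.04 m ≈ 4.32 m ✓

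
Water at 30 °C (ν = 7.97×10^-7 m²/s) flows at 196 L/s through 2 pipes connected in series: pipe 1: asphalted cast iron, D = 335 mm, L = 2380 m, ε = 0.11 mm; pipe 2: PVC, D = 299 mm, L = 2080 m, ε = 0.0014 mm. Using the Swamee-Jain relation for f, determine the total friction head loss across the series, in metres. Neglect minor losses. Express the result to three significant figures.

H ≈ 60.9 m

Pipe 1: V = 2.224 m/s, Re = 9.35×10^5, ε/D = 3.28×10^-4, f = 0.01605, h_1 = f(L/D)V²/2g = 28.74 m
Pipe 2: V = 2.791 m/s, Re = 1.05×10^6, ε/D = 4.68×10^-6, f = 0.01164, h_2 = f(L/D)V²/2g = 32.15 m
Series → Q common, losses add: H = Σh = 60.89 m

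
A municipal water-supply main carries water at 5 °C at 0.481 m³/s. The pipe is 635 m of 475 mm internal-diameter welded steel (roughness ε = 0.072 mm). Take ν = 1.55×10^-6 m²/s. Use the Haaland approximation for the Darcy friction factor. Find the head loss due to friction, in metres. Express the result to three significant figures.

V = 4Q/(πD²) = 4·0.481/(π·0.475²) = 2.714 m/s
Re = VD/ν = 2.714·0.475/1.55×10^-6 = 8.32×10^5 → turbulent
ε/D = 0.072/475 = 1.52×10^-4
Haaland: f = 0.01420
h_f = f(L/D)V²/(2g) = 0.01420·(635/0.475)·2.714²/(2·9.81) = 7.129 m

h_f ≈ 7.13 m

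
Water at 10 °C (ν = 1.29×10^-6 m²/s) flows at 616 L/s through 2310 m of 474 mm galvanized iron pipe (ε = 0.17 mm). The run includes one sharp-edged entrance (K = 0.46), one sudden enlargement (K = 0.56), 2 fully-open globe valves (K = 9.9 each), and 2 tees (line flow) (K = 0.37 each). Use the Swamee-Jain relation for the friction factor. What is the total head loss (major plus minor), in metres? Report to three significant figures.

V = 4Q/(πD²) = 3.491 m/s; V²/2g = 0.6211 m
Re = 1.28×10^6, ε/D = 3.59×10^-4 → f = 0.01612 (Swamee-Jain)
Major: h_f = f(L/D)·V²/2g = 0.01612·4873·0.6211 = 48.78 m
Minor: ΣK = 21.6; h_m = ΣK·V²/2g = 13.39 m
Total H_L = 48.78 + 13.39 = 62.17 m

H_L ≈ 62.2 m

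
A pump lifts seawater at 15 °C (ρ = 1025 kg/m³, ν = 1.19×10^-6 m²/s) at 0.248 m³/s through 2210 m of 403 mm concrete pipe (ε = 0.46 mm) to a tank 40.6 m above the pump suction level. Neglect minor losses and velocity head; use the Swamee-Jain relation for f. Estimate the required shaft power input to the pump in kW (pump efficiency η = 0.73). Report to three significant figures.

V = 4Q/(πD²) = 1.944 m/s; Re = 6.58×10^5; ε/D = 0.00114; f = 0.02081
h_f = f(L/D)V²/2g = 21.98 m
Total head H = z + h_f = 40.6 + 21.98 = 62.58 m
P_hyd = ρgQH = 1025·9.81·0.248·62.58 = 156.1 kW
P_shaft = P_hyd/η = 156.1/0.73 = 213.8 kW

P_shaft ≈ 214 kW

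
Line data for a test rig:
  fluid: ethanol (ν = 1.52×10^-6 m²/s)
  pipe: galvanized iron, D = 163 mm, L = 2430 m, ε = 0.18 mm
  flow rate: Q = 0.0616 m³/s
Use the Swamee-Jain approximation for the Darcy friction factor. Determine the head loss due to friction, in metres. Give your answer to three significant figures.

h_f ≈ 140 m

V = 4Q/(πD²) = 4·0.0616/(π·0.163²) = 2.952 m/s
Re = VD/ν = 2.952·0.163/1.52×10^-6 = 3.17×10^5 → turbulent
ε/D = 0.18/163 = 0.00110
Swamee-Jain: f = 0.02112
h_f = f(L/D)V²/(2g) = 0.02112·(2430/0.163)·2.952²/(2·9.81) = 139.9 m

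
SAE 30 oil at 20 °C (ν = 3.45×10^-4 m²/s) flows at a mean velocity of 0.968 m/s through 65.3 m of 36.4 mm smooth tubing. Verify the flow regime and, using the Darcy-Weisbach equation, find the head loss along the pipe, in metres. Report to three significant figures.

Re = VD/ν = 0.968·0.03640/3.45×10^-4 = 102 → laminar (Re < 2300)
f = 64/Re = 0.6266
h_f = f(L/D)V²/(2g) = 0.6266·(65.3/0.03640)·0.968²/(2·9.81) = 53.69 m

h_f ≈ 53.7 m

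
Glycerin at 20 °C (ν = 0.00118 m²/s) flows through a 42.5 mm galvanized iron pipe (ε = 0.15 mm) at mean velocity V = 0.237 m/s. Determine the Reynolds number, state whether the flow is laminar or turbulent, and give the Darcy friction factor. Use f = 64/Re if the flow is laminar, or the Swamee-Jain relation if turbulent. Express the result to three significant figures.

Re = VD/ν = 0.2370·0.0425/0.00118 = 8.54
Re < 2300 → laminar → f = 64/Re = 7.498

Re ≈ 8.54; laminar; f = 64/Re ≈ 7.50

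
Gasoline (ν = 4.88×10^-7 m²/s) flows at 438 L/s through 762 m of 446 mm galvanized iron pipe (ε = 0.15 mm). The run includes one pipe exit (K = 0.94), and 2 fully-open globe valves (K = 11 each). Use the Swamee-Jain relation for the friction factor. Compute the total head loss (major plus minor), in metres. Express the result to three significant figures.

H_L ≈ 19.9 m

V = 4Q/(πD²) = 2.804 m/s; V²/2g = 0.4006 m
Re = 2.56×10^6, ε/D = 3.36×10^-4 → f = 0.01565 (Swamee-Jain)
Major: h_f = f(L/D)·V²/2g = 0.01565·1709·0.4006 = 10.71 m
Minor: ΣK = 22.9; h_m = ΣK·V²/2g = 9.190 m
Total H_L = 10.71 + 9.190 = 19.90 m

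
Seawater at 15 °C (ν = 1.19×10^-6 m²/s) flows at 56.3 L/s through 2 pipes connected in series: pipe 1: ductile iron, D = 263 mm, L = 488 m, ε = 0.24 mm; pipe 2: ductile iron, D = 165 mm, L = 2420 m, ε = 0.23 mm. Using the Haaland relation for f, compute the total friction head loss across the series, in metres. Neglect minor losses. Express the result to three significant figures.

H ≈ 116 m

Pipe 1: V = 1.036 m/s, Re = 2.29×10^5, ε/D = 9.13×10^-4, f = 0.02040, h_1 = f(L/D)V²/2g = 2.072 m
Pipe 2: V = 2.633 m/s, Re = 3.65×10^5, ε/D = 0.00139, f = 0.02193, h_2 = f(L/D)V²/2g = 113.6 m
Series → Q common, losses add: H = Σh = 115.7 m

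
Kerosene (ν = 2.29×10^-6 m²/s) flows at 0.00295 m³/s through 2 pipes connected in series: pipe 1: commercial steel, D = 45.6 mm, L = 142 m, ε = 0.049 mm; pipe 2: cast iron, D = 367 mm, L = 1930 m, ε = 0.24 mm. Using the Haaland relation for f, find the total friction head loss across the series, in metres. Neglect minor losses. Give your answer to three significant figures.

H ≈ 13.0 m

Pipe 1: V = 1.806 m/s, Re = 3.60×10^4, ε/D = 0.00107, f = 0.02508, h_1 = f(L/D)V²/2g = 12.99 m
Pipe 2: V = 0.02789 m/s, Re = 4470, ε/D = 6.54×10^-4, f = 0.03958, h_2 = f(L/D)V²/2g = 0.008250 m
Series → Q common, losses add: H = Σh = 13.00 m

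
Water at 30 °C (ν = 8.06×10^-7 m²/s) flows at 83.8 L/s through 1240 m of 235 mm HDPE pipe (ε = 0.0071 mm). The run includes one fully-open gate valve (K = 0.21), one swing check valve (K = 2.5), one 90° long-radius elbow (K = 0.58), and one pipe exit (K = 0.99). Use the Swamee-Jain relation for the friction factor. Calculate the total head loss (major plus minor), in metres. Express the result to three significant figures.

H_L ≈ 14.2 m

V = 4Q/(πD²) = 1.932 m/s; V²/2g = 0.1903 m
Re = 5.63×10^5, ε/D = 3.02×10^-5 → f = 0.01332 (Swamee-Jain)
Major: h_f = f(L/D)·V²/2g = 0.01332·5277·0.1903 = 13.37 m
Minor: ΣK = 4.28; h_m = ΣK·V²/2g = 0.8143 m
Total H_L = 13.37 + 0.8143 = 14.18 m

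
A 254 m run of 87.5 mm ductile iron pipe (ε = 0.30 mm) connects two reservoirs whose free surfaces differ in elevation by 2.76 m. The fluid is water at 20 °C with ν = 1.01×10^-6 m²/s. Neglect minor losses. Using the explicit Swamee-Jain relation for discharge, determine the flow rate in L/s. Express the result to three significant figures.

Swamee-Jain (Type II): Q = -0.965·√(gD⁵h_f/L)·ln[ε/(3.7D) + √(3.17ν²L/(gD³h_f))]
√(gD⁵h_f/L) = √(9.81·0.0875⁵·2.76/254) = 7.394×10^-4
ε/(3.7D) = 9.27×10^-4; √(3.17ν²L/(gD³h_f)) = 2.13×10^-4
Q = -0.965·7.394×10^-4·ln(0.001139) = 0.004836 m³/s
Check: V = 0.804 m/s, Re = 6.97×10^4, f = 0.02914, h_f = 2.79 m ≈ 2.76 m ✓

Q ≈ 4.84 L/s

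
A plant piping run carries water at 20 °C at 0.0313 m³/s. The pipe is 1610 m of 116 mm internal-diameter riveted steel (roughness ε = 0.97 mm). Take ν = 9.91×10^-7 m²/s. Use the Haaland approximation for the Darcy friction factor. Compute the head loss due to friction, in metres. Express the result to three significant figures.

V = 4Q/(πD²) = 4·0.0313/(π·0.116²) = 2.962 m/s
Re = VD/ν = 2.962·0.116/9.91×10^-7 = 3.47×10^5 → turbulent
ε/D = 0.97/116 = 0.00836
Haaland: f = 0.03596
h_f = f(L/D)V²/(2g) = 0.03596·(1610/0.116)·2.962²/(2·9.81) = 223.2 m

h_f ≈ 223 m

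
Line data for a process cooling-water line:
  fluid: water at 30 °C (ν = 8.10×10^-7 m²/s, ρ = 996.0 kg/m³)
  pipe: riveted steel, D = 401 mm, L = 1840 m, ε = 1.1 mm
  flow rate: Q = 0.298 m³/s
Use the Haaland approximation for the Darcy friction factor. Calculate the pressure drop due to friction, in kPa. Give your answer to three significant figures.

V = 4Q/(πD²) = 4·0.298/(π·0.401²) = 2.360 m/s
Re = VD/ν = 2.360·0.401/8.10×10^-7 = 1.17×10^6 → turbulent
ε/D = 1.1/401 = 0.00274
Haaland: f = 0.02568
h_f = f(L/D)V²/(2g) = 0.02568·(1840/0.401)·2.360²/(2·9.81) = 33.44 m
Δp = ρg·h_f = 996.0·9.81·33.44 = 326.7 kPa

Δp ≈ 327 kPa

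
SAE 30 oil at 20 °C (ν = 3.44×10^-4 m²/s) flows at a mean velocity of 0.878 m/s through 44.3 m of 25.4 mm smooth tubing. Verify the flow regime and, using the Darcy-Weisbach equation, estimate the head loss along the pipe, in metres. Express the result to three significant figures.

Re = VD/ν = 0.878·0.02540/3.44×10^-4 = 64.8 → laminar (Re < 2300)
f = 64/Re = 0.9872
h_f = f(L/D)V²/(2g) = 0.9872·(44.3/0.02540)·0.878²/(2·9.81) = 67.65 m

h_f ≈ 67.7 m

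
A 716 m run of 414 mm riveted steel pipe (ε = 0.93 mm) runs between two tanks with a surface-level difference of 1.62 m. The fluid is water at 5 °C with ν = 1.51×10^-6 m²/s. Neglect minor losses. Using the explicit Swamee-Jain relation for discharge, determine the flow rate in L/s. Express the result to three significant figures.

Q ≈ 116 L/s

Swamee-Jain (Type II): Q = -0.965·√(gD⁵h_f/L)·ln[ε/(3.7D) + √(3.17ν²L/(gD³h_f))]
√(gD⁵h_f/L) = √(9.81·0.414⁵·1.62/716) = 0.01643
ε/(3.7D) = 6.07×10^-4; √(3.17ν²L/(gD³h_f)) = 6.77×10^-5
Q = -0.965·0.01643·ln(6.749×10^-4) = 0.1158 m³/s
Check: V = 0.860 m/s, Re = 2.36×10^5, f = 0.02503, h_f = 1.63 m ≈ 1.62 m ✓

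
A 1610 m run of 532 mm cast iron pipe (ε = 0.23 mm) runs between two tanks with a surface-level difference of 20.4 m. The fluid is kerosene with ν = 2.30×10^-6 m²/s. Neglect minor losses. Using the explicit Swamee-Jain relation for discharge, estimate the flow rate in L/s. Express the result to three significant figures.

Q ≈ 620 L/s

Swamee-Jain (Type II): Q = -0.965·√(gD⁵h_f/L)·ln[ε/(3.7D) + √(3.17ν²L/(gD³h_f))]
√(gD⁵h_f/L) = √(9.81·0.532⁵·20.4/1610) = 0.07278
ε/(3.7D) = 1.17×10^-4; √(3.17ν²L/(gD³h_f)) = 2.99×10^-5
Q = -0.965·0.07278·ln(1.468×10^-4) = 0.6199 m³/s
Check: V = 2.79 m/s, Re = 6.45×10^5, f = 0.01712, h_f = 20.5 m ≈ 20.4 m ✓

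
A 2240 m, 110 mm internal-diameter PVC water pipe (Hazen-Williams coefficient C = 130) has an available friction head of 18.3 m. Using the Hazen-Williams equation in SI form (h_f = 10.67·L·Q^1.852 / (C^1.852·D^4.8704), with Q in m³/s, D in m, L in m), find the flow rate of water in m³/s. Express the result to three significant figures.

Q ≈ 0.00814 m³/s

Rearranging: Q = [h_f·C^1.852·D^4.8704 / (10.67·L)]^(1/1.852)
Q = [18.3·130^1.852·0.110^4.8704 / (10.67·2240)]^0.540 = 0.008138 m³/s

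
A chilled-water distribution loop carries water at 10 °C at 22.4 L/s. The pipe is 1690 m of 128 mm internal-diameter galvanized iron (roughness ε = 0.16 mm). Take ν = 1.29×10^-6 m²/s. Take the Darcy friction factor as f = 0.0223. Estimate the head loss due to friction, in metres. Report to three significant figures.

V = 4Q/(πD²) = 4·0.0224/(π·0.128²) = 1.741 m/s
h_f = f(L/D)V²/(2g) = 0.02230·(1690/0.128)·1.741²/(2·9.81) = 45.47 m

h_f ≈ 45.5 m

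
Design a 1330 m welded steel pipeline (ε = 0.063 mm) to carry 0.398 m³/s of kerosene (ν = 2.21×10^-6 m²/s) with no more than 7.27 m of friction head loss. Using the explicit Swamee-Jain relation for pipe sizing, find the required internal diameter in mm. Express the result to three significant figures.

Swamee-Jain (Type III): D = 0.66·[ε^1.25·(LQ²/(gh_f))^4.75 + ν·Q^9.4·(L/(gh_f))^5.2]^0.04
LQ²/(gh_f) = 2.954; L/(gh_f) = 18.65
Term 1 = ε^1.25·(…)^4.75 = 9.63×10^-4; Term 2 = ν·Q^9.4·(…)^5.2 = 0.00155
D = 0.66·(9.63×10^-4 + 0.00155)^0.04 = 0.5195 m = 519 mm
Check: V = 1.88 m/s, Re = 4.41×10^5, f = 0.01491, h_f = 6.86 m ≈ 7.27 m ✓

D ≈ 519 mm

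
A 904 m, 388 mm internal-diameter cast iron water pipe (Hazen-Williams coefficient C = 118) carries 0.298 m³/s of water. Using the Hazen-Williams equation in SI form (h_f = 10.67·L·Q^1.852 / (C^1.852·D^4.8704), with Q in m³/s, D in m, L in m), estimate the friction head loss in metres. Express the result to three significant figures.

h_f ≈ 15.0 m

h_f = 10.67·904·0.298^1.852 / (118^1.852·0.388^4.8704) = 15.00 m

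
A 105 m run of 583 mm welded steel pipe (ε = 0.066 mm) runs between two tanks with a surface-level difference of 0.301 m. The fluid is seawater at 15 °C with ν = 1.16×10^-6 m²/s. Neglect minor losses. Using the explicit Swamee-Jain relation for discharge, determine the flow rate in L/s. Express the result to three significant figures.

Q ≈ 409 L/s

Swamee-Jain (Type II): Q = -0.965·√(gD⁵h_f/L)·ln[ε/(3.7D) + √(3.17ν²L/(gD³h_f))]
√(gD⁵h_f/L) = √(9.81·0.583⁵·0.301/105) = 0.04352
ε/(3.7D) = 3.06×10^-5; √(3.17ν²L/(gD³h_f)) = 2.77×10^-5
Q = -0.965·0.04352·ln(5.826×10^-5) = 0.4095 m³/s
Check: V = 1.53 m/s, Re = 7.71×10^5, f = 0.01400, h_f = 0.302 m ≈ 0.301 m ✓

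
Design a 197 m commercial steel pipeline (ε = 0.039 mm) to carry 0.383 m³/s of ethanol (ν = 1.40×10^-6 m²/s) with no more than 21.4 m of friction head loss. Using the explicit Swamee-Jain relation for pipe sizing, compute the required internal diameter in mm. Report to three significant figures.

Swamee-Jain (Type III): D = 0.66·[ε^1.25·(LQ²/(gh_f))^4.75 + ν·Q^9.4·(L/(gh_f))^5.2]^0.04
LQ²/(gh_f) = 0.1377; L/(gh_f) = 0.9384
Term 1 = ε^1.25·(…)^4.75 = 2.50×10^-10; Term 2 = ν·Q^9.4·(…)^5.2 = 1.22×10^-10
D = 0.66·(2.50×10^-10 + 1.22×10^-10)^0.04 = 0.2769 m = 277 mm
Check: V = 6.36 m/s, Re = 1.26×10^6, f = 0.01386, h_f = 20.3 m ≈ 21.4 m ✓

D ≈ 277 mm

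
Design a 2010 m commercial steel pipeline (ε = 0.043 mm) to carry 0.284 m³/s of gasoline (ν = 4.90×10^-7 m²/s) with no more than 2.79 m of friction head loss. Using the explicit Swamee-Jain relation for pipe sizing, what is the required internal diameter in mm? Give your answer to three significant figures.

Swamee-Jain (Type III): D = 0.66·[ε^1.25·(LQ²/(gh_f))^4.75 + ν·Q^9.4·(L/(gh_f))^5.2]^0.04
LQ²/(gh_f) = 5.923; L/(gh_f) = 73.44
Term 1 = ε^1.25·(…)^4.75 = 0.0163; Term 2 = ν·Q^9.4·(…)^5.2 = 0.0180
D = 0.66·(0.0163 + 0.0180)^0.04 = 0.5767 m = 577 mm
Check: V = 1.09 m/s, Re = 1.28×10^6, f = 0.01283, h_f = 2.69 m ≈ 2.79 m ✓

D ≈ 577 mm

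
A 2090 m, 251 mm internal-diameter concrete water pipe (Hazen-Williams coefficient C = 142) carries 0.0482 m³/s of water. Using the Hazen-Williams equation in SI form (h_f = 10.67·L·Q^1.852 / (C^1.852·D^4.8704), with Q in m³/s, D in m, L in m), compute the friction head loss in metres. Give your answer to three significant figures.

h_f = 10.67·2090·0.0482^1.852 / (142^1.852·0.251^4.8704) = 7.032 m

h_f ≈ 7.03 m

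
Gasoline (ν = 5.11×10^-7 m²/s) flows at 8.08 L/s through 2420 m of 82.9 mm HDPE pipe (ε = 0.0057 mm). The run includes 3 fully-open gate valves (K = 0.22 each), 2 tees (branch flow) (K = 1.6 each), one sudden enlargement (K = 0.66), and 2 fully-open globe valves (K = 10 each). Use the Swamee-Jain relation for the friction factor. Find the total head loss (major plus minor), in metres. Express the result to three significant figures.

H_L ≈ 54.9 m

V = 4Q/(πD²) = 1.497 m/s; V²/2g = 0.1142 m
Re = 2.43×10^5, ε/D = 6.88×10^-5 → f = 0.01563 (Swamee-Jain)
Major: h_f = f(L/D)·V²/2g = 0.01563·29192·0.1142 = 52.13 m
Minor: ΣK = 24.5; h_m = ΣK·V²/2g = 2.801 m
Total H_L = 52.13 + 2.801 = 54.93 m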